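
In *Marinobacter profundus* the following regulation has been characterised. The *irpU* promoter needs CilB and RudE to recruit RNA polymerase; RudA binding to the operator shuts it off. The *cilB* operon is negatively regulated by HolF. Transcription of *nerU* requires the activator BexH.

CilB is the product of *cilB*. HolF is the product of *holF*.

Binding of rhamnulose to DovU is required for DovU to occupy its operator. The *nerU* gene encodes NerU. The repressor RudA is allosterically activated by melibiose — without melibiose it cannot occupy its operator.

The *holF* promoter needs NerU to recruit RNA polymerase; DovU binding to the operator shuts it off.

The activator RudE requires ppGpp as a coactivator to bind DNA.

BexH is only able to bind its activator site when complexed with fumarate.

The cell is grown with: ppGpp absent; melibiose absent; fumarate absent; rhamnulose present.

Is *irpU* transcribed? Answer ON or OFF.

Melibiose is absent, so RudA is inactive.
Rhamnulose is present, so DovU is active.
Fumarate is absent, so BexH is inactive.
Required activator BexH is absent, so *nerU* is not transcribed.
So NerU is not produced.
With repressor DovU bound, *holF* is not transcribed.
So HolF is not produced.
With no repressor bound, *cilB* is transcribed.
So CilB is produced and active.
ppGpp is absent, so RudE is inactive.
Required activator RudE is absent, so *irpU* is not transcribed.

OFF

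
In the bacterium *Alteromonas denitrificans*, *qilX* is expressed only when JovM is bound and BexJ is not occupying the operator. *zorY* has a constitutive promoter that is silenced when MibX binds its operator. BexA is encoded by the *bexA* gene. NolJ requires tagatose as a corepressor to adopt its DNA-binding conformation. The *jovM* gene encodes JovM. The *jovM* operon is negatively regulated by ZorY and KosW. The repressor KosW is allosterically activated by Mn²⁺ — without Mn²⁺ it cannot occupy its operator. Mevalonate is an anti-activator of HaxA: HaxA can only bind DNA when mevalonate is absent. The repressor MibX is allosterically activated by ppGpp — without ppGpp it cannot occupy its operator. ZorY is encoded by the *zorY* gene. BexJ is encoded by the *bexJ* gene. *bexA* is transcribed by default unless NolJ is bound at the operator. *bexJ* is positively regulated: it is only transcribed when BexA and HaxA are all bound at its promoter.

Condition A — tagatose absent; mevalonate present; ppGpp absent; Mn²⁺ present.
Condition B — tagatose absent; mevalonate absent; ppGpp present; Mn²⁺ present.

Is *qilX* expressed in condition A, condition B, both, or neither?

Condition A:
Tagatose is absent, so NolJ is inactive.
With no repressor bound, *bexA* is transcribed.
So BexA is produced and active.
Mevalonate is present, so HaxA is inactive.
Required activator HaxA is absent, so *bexJ* is not transcribed.
So BexJ is not produced.
ppGpp is absent, so MibX is inactive.
With no repressor bound, *zorY* is transcribed.
So ZorY is produced and active.
Mn²⁺ is present, so KosW is active.
With repressor ZorY bound, *jovM* is not transcribed.
So JovM is not produced.
Required activator JovM is absent, so *qilX* is not transcribed.
→ *qilX* is OFF in A.
Condition B:
Tagatose is absent, so NolJ is inactive.
With no repressor bound, *bexA* is transcribed.
So BexA is produced and active.
Mevalonate is absent, so HaxA is active.
No repressor is bound and BexA and HaxA are active, so *bexJ* is transcribed.
So BexJ is produced and active.
ppGpp is present, so MibX is active.
With repressor MibX bound, *zorY* is not transcribed.
So ZorY is not produced.
Mn²⁺ is present, so KosW is active.
With repressor KosW bound, *jovM* is not transcribed.
So JovM is not produced.
With repressor BexJ bound, *qilX* is not transcribed.
→ *qilX* is OFF in B.

neither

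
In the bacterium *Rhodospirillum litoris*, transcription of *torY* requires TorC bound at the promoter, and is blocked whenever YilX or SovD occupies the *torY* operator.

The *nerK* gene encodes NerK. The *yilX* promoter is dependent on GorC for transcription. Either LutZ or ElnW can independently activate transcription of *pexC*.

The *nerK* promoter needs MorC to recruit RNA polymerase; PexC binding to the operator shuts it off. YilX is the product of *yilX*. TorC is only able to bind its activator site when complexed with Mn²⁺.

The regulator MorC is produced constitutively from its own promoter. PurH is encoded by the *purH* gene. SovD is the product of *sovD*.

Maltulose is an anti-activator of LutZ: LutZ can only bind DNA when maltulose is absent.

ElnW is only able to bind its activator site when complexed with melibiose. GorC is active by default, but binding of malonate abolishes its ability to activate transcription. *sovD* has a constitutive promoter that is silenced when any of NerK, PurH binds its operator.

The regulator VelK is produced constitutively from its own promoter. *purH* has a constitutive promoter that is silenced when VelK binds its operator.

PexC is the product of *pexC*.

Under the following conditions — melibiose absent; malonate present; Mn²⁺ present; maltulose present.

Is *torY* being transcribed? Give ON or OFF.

Mn²⁺ is present, so TorC is active.
Malonate is present, so GorC is inactive.
Required activator GorC is absent, so *yilX* is not transcribed.
So YilX is not produced.
Maltulose is present, so LutZ is inactive.
Melibiose is absent, so ElnW is inactive.
No activator is available at the *pexC* promoter, so *pexC* is not transcribed.
So PexC is not produced.
MorC is produced constitutively and is active.
No repressor is bound and MorC is active, so *nerK* is transcribed.
So NerK is produced and active.
VelK is produced constitutively and is active.
With repressor VelK bound, *purH* is not transcribed.
So PurH is not produced.
With repressor NerK bound, *sovD* is not transcribed.
So SovD is not produced.
No repressor is bound and TorC is active, so *torY* is transcribed.

ON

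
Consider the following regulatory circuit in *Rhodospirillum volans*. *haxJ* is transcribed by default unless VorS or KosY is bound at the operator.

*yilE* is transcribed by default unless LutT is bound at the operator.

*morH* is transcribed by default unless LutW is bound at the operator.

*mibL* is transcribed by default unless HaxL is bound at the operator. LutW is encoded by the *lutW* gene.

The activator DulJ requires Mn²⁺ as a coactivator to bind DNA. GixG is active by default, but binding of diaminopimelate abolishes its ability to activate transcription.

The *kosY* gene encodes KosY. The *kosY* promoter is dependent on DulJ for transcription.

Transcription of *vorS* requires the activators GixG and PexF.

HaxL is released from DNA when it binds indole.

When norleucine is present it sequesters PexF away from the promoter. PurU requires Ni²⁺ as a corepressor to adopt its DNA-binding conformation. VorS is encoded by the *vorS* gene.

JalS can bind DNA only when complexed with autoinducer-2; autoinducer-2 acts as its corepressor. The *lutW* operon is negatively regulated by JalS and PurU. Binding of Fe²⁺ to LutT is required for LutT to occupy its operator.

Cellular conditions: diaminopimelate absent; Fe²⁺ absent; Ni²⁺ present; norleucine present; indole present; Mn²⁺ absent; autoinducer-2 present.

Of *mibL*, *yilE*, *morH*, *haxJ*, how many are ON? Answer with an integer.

Indole is present, so HaxL is inactive.
With no repressor bound, *mibL* is transcribed.
→ *mibL* is ON.
Fe²⁺ is absent, so LutT is inactive.
With no repressor bound, *yilE* is transcribed.
→ *yilE* is ON.
Autoinducer-2 is present, so JalS is active.
Ni²⁺ is present, so PurU is active.
With repressor JalS bound, *lutW* is not transcribed.
So LutW is not produced.
With no repressor bound, *morH* is transcribed.
→ *morH* is ON.
Diaminopimelate is absent, so GixG is active.
Norleucine is present, so PexF is inactive.
Required activator PexF is absent, so *vorS* is not transcribed.
So VorS is not produced.
Mn²⁺ is absent, so DulJ is inactive.
Required activator DulJ is absent, so *kosY* is not transcribed.
So KosY is not produced.
With no repressor bound, *haxJ* is transcribed.
→ *haxJ* is ON.
4 of the 4 genes are transcribed.

4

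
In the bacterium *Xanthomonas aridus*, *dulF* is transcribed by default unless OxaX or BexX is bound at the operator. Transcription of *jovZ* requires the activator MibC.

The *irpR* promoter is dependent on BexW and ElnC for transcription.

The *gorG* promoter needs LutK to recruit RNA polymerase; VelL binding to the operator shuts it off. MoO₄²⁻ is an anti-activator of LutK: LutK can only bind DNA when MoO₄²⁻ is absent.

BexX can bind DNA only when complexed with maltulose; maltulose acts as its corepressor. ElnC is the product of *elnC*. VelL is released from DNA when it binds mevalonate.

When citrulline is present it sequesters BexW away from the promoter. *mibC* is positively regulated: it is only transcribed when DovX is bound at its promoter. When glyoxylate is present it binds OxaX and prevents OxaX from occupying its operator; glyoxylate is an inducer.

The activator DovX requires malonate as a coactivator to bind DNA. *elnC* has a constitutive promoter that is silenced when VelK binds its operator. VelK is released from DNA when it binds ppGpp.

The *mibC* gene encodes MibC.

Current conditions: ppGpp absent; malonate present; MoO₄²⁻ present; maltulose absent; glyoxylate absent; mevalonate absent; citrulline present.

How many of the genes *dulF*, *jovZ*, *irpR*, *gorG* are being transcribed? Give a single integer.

Glyoxylate is absent, so OxaX is active.
Maltulose is absent, so BexX is inactive.
With repressor OxaX bound, *dulF* is not transcribed.
→ *dulF* is OFF.
Malonate is present, so DovX is active.
No repressor is bound and DovX is active, so *mibC* is transcribed.
So MibC is produced and active.
No repressor is bound and MibC is active, so *jovZ* is transcribed.
→ *jovZ* is ON.
Citrulline is present, so BexW is inactive.
ppGpp is absent, so VelK is active.
With repressor VelK bound, *elnC* is not transcribed.
So ElnC is not produced.
Required activator BexW is absent, so *irpR* is not transcribed.
→ *irpR* is OFF.
MoO₄²⁻ is present, so LutK is inactive.
Mevalonate is absent, so VelL is active.
With repressor VelL bound, *gorG* is not transcribed.
→ *gorG* is OFF.
1 of the 4 genes is transcribed.

1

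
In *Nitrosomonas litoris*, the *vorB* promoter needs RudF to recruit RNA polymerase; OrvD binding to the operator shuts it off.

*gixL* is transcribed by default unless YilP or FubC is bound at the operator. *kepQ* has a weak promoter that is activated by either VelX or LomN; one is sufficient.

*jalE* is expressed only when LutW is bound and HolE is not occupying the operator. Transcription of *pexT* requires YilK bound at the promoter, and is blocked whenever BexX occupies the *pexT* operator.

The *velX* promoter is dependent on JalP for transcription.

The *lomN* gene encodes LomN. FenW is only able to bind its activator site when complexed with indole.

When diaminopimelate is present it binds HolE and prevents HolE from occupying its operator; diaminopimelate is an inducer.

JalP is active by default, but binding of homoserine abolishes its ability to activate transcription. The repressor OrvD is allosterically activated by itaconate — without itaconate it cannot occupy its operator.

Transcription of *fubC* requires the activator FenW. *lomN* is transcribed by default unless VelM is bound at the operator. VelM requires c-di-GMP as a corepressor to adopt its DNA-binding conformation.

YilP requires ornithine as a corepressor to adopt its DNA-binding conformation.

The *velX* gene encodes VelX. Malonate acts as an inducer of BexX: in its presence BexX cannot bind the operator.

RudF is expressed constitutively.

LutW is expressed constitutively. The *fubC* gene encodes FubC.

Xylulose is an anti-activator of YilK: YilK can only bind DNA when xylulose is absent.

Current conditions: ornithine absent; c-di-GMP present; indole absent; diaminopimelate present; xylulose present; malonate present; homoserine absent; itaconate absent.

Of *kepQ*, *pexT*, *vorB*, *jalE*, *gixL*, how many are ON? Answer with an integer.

4

Homoserine is absent, so JalP is active.
No repressor is bound and JalP is active, so *velX* is transcribed.
So VelX is produced and active.
c-di-GMP is present, so VelM is active.
With repressor VelM bound, *lomN* is not transcribed.
So LomN is not produced.
Activator VelX is present, so *kepQ* is transcribed.
→ *kepQ* is ON.
Malonate is present, so BexX is inactive.
Xylulose is present, so YilK is inactive.
Required activator YilK is absent, so *pexT* is not transcribed.
→ *pexT* is OFF.
RudF is produced constitutively and is active.
Itaconate is absent, so OrvD is inactive.
No repressor is bound and RudF is active, so *vorB* is transcribed.
→ *vorB* is ON.
LutW is produced constitutively and is active.
Diaminopimelate is present, so HolE is inactive.
No repressor is bound and LutW is active, so *jalE* is transcribed.
→ *jalE* is ON.
Ornithine is absent, so YilP is inactive.
Indole is absent, so FenW is inactive.
Required activator FenW is absent, so *fubC* is not transcribed.
So FubC is not produced.
With no repressor bound, *gixL* is transcribed.
→ *gixL* is ON.
4 of the 5 genes are transcribed.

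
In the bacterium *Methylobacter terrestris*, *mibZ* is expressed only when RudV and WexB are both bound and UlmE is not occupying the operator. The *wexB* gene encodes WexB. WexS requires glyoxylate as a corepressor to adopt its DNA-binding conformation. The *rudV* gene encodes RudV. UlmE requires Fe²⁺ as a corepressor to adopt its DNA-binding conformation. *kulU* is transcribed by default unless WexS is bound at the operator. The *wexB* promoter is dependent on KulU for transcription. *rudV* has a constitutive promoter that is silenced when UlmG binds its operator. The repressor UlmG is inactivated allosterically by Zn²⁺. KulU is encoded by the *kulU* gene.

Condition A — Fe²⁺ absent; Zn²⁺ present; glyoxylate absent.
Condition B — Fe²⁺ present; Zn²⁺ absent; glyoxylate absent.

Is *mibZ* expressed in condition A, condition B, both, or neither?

Condition A:
Fe²⁺ is absent, so UlmE is inactive.
Zn²⁺ is present, so UlmG is inactive.
With no repressor bound, *rudV* is transcribed.
So RudV is produced and active.
Glyoxylate is absent, so WexS is inactive.
With no repressor bound, *kulU* is transcribed.
So KulU is produced and active.
No repressor is bound and KulU is active, so *wexB* is transcribed.
So WexB is produced and active.
No repressor is bound and RudV and WexB are active, so *mibZ* is transcribed.
→ *mibZ* is ON in A.
Condition B:
Fe²⁺ is present, so UlmE is active.
Zn²⁺ is absent, so UlmG is active.
With repressor UlmG bound, *rudV* is not transcribed.
So RudV is not produced.
Glyoxylate is absent, so WexS is inactive.
With no repressor bound, *kulU* is transcribed.
So KulU is produced and active.
No repressor is bound and KulU is active, so *wexB* is transcribed.
So WexB is produced and active.
With repressor UlmE bound, *mibZ* is not transcribed.
→ *mibZ* is OFF in B.

A only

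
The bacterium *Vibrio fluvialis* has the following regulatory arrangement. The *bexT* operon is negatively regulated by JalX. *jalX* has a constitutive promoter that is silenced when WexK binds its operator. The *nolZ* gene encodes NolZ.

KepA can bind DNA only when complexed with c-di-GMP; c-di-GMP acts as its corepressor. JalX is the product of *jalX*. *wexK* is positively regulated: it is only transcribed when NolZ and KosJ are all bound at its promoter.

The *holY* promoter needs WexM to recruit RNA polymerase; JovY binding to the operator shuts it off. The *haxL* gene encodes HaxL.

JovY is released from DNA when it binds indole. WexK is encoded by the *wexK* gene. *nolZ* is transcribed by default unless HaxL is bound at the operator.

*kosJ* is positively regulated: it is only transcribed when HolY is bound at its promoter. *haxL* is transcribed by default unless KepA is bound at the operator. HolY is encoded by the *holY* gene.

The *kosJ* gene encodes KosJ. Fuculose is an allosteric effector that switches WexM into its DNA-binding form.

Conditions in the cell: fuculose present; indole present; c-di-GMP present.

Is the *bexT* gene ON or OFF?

c-di-GMP is present, so KepA is active.
With repressor KepA bound, *haxL* is not transcribed.
So HaxL is not produced.
With no repressor bound, *nolZ* is transcribed.
So NolZ is produced and active.
Indole is present, so JovY is inactive.
Fuculose is present, so WexM is active.
No repressor is bound and WexM is active, so *holY* is transcribed.
So HolY is produced and active.
No repressor is bound and HolY is active, so *kosJ* is transcribed.
So KosJ is produced and active.
No repressor is bound and NolZ and KosJ are active, so *wexK* is transcribed.
So WexK is produced and active.
With repressor WexK bound, *jalX* is not transcribed.
So JalX is not produced.
With no repressor bound, *bexT* is transcribed.

ON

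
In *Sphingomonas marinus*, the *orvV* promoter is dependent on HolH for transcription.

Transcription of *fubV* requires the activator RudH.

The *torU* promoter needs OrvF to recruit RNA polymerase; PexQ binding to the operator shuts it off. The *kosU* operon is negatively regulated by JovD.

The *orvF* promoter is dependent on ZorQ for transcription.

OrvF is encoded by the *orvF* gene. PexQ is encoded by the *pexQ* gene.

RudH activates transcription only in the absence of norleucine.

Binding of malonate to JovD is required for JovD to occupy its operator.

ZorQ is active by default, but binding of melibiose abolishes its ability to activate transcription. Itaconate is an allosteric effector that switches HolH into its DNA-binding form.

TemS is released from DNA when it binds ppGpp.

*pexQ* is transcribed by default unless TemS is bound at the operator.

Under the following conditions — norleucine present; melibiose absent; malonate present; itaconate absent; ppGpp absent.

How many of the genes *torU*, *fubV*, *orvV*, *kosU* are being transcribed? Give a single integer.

Melibiose is absent, so ZorQ is active.
No repressor is bound and ZorQ is active, so *orvF* is transcribed.
So OrvF is produced and active.
ppGpp is absent, so TemS is active.
With repressor TemS bound, *pexQ* is not transcribed.
So PexQ is not produced.
No repressor is bound and OrvF is active, so *torU* is transcribed.
→ *torU* is ON.
Norleucine is present, so RudH is inactive.
Required activator RudH is absent, so *fubV* is not transcribed.
→ *fubV* is OFF.
Itaconate is absent, so HolH is inactive.
Required activator HolH is absent, so *orvV* is not transcribed.
→ *orvV* is OFF.
Malonate is present, so JovD is active.
With repressor JovD bound, *kosU* is not transcribed.
→ *kosU* is OFF.
1 of the 4 genes is transcribed.

1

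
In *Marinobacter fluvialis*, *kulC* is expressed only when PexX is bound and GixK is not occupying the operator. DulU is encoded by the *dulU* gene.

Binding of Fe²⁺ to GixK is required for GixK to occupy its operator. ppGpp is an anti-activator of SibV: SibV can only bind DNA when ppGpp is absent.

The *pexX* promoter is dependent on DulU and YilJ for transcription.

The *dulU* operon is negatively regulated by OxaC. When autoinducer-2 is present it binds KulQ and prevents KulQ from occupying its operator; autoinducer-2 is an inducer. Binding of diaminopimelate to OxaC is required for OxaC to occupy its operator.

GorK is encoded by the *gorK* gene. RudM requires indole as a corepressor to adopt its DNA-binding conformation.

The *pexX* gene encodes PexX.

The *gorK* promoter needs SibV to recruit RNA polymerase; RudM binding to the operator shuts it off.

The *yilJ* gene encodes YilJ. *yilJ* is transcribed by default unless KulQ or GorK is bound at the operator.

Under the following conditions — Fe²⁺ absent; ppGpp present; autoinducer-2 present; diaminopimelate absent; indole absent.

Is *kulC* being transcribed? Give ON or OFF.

Diaminopimelate is absent, so OxaC is inactive.
With no repressor bound, *dulU* is transcribed.
So DulU is produced and active.
Autoinducer-2 is present, so KulQ is inactive.
Indole is absent, so RudM is inactive.
ppGpp is present, so SibV is inactive.
Required activator SibV is absent, so *gorK* is not transcribed.
So GorK is not produced.
With no repressor bound, *yilJ* is transcribed.
So YilJ is produced and active.
No repressor is bound and DulU and YilJ are active, so *pexX* is transcribed.
So PexX is produced and active.
Fe²⁺ is absent, so GixK is inactive.
No repressor is bound and PexX is active, so *kulC* is transcribed.

ON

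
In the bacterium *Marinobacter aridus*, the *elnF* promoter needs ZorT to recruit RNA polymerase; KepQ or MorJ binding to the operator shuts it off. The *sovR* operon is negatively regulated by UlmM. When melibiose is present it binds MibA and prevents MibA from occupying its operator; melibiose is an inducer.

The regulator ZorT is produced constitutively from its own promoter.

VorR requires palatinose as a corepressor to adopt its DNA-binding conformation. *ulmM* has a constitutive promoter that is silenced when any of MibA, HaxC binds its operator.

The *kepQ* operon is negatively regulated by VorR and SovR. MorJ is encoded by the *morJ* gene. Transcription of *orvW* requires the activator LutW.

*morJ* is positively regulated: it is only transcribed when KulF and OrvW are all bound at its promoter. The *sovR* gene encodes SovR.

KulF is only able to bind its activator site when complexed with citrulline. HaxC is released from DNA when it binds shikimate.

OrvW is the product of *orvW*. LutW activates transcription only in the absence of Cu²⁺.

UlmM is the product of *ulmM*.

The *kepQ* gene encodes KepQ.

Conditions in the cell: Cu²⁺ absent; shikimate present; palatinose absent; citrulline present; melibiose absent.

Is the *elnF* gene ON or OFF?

Palatinose is absent, so VorR is inactive.
Melibiose is absent, so MibA is active.
Shikimate is present, so HaxC is inactive.
With repressor MibA bound, *ulmM* is not transcribed.
So UlmM is not produced.
With no repressor bound, *sovR* is transcribed.
So SovR is produced and active.
With repressor SovR bound, *kepQ* is not transcribed.
So KepQ is not produced.
Citrulline is present, so KulF is active.
Cu²⁺ is absent, so LutW is active.
No repressor is bound and LutW is active, so *orvW* is transcribed.
So OrvW is produced and active.
No repressor is bound and KulF and OrvW are active, so *morJ* is transcribed.
So MorJ is produced and active.
ZorT is produced constitutively and is active.
With repressor MorJ bound, *elnF* is not transcribed.

OFF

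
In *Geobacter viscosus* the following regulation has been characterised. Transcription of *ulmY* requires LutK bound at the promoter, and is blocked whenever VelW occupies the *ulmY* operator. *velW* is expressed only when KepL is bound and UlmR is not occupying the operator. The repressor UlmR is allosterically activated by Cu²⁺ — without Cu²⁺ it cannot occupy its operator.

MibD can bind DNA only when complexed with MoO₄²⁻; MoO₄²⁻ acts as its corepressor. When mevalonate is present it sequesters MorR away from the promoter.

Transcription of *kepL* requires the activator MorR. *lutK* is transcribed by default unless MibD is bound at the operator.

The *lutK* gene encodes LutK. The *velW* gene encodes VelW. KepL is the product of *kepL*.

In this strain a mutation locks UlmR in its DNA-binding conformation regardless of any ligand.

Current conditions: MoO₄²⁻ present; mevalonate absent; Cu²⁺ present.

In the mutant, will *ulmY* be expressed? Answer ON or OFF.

OFF

Mevalonate is absent, so MorR is active.
No repressor is bound and MorR is active, so *kepL* is transcribed.
So KepL is produced and active.
UlmR is constitutively active in this strain.
With repressor UlmR bound, *velW* is not transcribed.
So VelW is not produced.
MoO₄²⁻ is present, so MibD is active.
With repressor MibD bound, *lutK* is not transcribed.
So LutK is not produced.
Required activator LutK is absent, so *ulmY* is not transcribed.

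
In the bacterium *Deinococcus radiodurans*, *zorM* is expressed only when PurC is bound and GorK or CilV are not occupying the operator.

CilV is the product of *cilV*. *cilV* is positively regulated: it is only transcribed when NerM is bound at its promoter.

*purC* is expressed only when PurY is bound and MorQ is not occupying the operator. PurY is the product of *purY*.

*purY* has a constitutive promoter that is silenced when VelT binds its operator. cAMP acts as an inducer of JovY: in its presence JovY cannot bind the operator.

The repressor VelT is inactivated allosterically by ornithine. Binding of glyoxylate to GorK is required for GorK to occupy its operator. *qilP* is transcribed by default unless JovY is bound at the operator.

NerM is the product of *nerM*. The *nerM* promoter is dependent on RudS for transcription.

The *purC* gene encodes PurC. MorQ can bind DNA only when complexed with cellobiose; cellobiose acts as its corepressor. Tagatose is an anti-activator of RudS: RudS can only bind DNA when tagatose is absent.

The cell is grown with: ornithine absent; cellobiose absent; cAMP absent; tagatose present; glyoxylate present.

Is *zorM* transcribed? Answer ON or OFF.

Cellobiose is absent, so MorQ is inactive.
Ornithine is absent, so VelT is active.
With repressor VelT bound, *purY* is not transcribed.
So PurY is not produced.
Required activator PurY is absent, so *purC* is not transcribed.
So PurC is not produced.
Glyoxylate is present, so GorK is active.
Tagatose is present, so RudS is inactive.
Required activator RudS is absent, so *nerM* is not transcribed.
So NerM is not produced.
Required activator NerM is absent, so *cilV* is not transcribed.
So CilV is not produced.
With repressor GorK bound, *zorM* is not transcribed.

OFF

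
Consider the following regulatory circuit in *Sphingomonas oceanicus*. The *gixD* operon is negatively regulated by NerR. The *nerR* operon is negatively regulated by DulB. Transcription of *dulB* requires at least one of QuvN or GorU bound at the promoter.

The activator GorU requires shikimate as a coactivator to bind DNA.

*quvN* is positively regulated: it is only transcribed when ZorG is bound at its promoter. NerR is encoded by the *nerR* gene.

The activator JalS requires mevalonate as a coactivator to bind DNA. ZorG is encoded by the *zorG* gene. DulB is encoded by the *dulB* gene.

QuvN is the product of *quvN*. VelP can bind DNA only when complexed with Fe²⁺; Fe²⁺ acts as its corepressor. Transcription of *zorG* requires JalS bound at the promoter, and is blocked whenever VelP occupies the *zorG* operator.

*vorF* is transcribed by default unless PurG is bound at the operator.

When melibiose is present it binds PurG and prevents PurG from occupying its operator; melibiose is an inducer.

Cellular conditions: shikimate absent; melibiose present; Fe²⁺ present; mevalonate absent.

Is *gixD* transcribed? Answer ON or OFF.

OFF

Fe²⁺ is present, so VelP is active.
Mevalonate is absent, so JalS is inactive.
With repressor VelP bound, *zorG* is not transcribed.
So ZorG is not produced.
Required activator ZorG is absent, so *quvN* is not transcribed.
So QuvN is not produced.
Shikimate is absent, so GorU is inactive.
No activator is available at the *dulB* promoter, so *dulB* is not transcribed.
So DulB is not produced.
With no repressor bound, *nerR* is transcribed.
So NerR is produced and active.
With repressor NerR bound, *gixD* is not transcribed.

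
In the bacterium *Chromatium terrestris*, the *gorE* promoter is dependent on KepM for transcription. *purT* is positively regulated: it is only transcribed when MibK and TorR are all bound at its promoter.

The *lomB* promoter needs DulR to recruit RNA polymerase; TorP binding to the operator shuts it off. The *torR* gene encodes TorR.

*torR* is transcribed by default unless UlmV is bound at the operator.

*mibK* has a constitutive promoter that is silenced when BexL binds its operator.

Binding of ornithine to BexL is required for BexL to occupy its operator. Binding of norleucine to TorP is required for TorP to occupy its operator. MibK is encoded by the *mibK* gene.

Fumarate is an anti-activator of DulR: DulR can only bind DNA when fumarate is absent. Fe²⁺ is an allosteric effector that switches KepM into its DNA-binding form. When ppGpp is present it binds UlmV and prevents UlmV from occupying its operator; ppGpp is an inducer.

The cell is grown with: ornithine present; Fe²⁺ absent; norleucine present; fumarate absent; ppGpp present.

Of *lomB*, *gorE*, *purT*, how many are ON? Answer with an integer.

Fumarate is absent, so DulR is active.
Norleucine is present, so TorP is active.
With repressor TorP bound, *lomB* is not transcribed.
→ *lomB* is OFF.
Fe²⁺ is absent, so KepM is inactive.
Required activator KepM is absent, so *gorE* is not transcribed.
→ *gorE* is OFF.
Ornithine is present, so BexL is active.
With repressor BexL bound, *mibK* is not transcribed.
So MibK is not produced.
ppGpp is present, so UlmV is inactive.
With no repressor bound, *torR* is transcribed.
So TorR is produced and active.
Required activator MibK is absent, so *purT* is not transcribed.
→ *purT* is OFF.
0 of the 3 genes are transcribed.

0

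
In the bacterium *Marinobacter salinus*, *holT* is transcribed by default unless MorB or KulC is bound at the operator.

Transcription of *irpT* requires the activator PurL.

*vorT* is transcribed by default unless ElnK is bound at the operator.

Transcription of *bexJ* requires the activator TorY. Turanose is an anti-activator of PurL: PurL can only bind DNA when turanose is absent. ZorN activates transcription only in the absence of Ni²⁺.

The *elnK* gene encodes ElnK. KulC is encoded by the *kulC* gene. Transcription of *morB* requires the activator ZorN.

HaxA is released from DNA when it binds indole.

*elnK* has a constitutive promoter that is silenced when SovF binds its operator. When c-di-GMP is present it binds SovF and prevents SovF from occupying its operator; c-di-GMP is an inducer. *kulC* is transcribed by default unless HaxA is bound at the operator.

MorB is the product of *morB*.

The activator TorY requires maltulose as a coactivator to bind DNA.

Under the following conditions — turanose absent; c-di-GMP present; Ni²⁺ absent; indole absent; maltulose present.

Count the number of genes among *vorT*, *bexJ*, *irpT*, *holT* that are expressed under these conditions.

2

c-di-GMP is present, so SovF is inactive.
With no repressor bound, *elnK* is transcribed.
So ElnK is produced and active.
With repressor ElnK bound, *vorT* is not transcribed.
→ *vorT* is OFF.
Maltulose is present, so TorY is active.
No repressor is bound and TorY is active, so *bexJ* is transcribed.
→ *bexJ* is ON.
Turanose is absent, so PurL is active.
No repressor is bound and PurL is active, so *irpT* is transcribed.
→ *irpT* is ON.
Ni²⁺ is absent, so ZorN is active.
No repressor is bound and ZorN is active, so *morB* is transcribed.
So MorB is produced and active.
Indole is absent, so HaxA is active.
With repressor HaxA bound, *kulC* is not transcribed.
So KulC is not produced.
With repressor MorB bound, *holT* is not transcribed.
→ *holT* is OFF.
2 of the 4 genes are transcribed.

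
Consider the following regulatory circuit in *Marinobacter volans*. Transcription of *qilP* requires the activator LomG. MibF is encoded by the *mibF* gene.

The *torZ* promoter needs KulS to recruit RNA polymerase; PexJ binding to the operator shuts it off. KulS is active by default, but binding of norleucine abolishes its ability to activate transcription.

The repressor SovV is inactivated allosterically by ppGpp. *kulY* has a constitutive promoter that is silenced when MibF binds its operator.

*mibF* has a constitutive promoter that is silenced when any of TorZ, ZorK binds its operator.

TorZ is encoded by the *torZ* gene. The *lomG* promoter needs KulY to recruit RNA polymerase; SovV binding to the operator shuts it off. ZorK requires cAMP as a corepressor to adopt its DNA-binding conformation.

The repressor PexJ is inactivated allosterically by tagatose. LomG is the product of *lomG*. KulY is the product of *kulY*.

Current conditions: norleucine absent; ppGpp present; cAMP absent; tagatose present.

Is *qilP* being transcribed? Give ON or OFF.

ON

Tagatose is present, so PexJ is inactive.
Norleucine is absent, so KulS is active.
No repressor is bound and KulS is active, so *torZ* is transcribed.
So TorZ is produced and active.
cAMP is absent, so ZorK is inactive.
With repressor TorZ bound, *mibF* is not transcribed.
So MibF is not produced.
With no repressor bound, *kulY* is transcribed.
So KulY is produced and active.
ppGpp is present, so SovV is inactive.
No repressor is bound and KulY is active, so *lomG* is transcribed.
So LomG is produced and active.
No repressor is bound and LomG is active, so *qilP* is transcribed.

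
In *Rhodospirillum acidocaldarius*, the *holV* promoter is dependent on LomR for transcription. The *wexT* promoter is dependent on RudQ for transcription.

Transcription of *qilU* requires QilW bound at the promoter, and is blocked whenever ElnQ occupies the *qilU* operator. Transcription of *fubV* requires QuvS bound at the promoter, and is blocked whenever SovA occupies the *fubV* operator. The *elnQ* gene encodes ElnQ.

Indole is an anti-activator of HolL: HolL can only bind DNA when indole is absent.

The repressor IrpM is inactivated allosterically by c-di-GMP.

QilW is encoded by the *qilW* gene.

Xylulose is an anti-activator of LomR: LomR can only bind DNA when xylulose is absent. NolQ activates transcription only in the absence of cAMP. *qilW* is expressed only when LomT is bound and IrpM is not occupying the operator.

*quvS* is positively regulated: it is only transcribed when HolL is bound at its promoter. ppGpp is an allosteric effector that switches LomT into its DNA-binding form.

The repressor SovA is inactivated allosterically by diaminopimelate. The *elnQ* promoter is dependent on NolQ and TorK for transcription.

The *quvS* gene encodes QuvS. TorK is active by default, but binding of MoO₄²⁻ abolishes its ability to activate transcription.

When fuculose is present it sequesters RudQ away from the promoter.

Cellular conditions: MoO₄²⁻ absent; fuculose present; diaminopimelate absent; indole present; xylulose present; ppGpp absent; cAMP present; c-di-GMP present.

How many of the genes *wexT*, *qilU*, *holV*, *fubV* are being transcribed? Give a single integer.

0

Fuculose is present, so RudQ is inactive.
Required activator RudQ is absent, so *wexT* is not transcribed.
→ *wexT* is OFF.
cAMP is present, so NolQ is inactive.
MoO₄²⁻ is absent, so TorK is active.
Required activator NolQ is absent, so *elnQ* is not transcribed.
So ElnQ is not produced.
c-di-GMP is present, so IrpM is inactive.
ppGpp is absent, so LomT is inactive.
Required activator LomT is absent, so *qilW* is not transcribed.
So QilW is not produced.
Required activator QilW is absent, so *qilU* is not transcribed.
→ *qilU* is OFF.
Xylulose is present, so LomR is inactive.
Required activator LomR is absent, so *holV* is not transcribed.
→ *holV* is OFF.
Indole is present, so HolL is inactive.
Required activator HolL is absent, so *quvS* is not transcribed.
So QuvS is not produced.
Diaminopimelate is absent, so SovA is active.
With repressor SovA bound, *fubV* is not transcribed.
→ *fubV* is OFF.
0 of the 4 genes are transcribed.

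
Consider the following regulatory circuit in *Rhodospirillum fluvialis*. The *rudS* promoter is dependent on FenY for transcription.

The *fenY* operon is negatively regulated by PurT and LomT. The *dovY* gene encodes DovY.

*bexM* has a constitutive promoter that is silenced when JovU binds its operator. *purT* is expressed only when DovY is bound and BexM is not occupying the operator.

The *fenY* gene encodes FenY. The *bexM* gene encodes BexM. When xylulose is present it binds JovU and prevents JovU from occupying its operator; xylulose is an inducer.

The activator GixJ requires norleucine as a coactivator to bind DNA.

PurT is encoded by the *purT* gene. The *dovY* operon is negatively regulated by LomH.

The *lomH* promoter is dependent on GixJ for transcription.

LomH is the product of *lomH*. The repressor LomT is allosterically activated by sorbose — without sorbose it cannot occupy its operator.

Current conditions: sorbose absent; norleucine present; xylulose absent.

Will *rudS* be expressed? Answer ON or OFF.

Norleucine is present, so GixJ is active.
No repressor is bound and GixJ is active, so *lomH* is transcribed.
So LomH is produced and active.
With repressor LomH bound, *dovY* is not transcribed.
So DovY is not produced.
Xylulose is absent, so JovU is active.
With repressor JovU bound, *bexM* is not transcribed.
So BexM is not produced.
Required activator DovY is absent, so *purT* is not transcribed.
So PurT is not produced.
Sorbose is absent, so LomT is inactive.
With no repressor bound, *fenY* is transcribed.
So FenY is produced and active.
No repressor is bound and FenY is active, so *rudS* is transcribed.

ON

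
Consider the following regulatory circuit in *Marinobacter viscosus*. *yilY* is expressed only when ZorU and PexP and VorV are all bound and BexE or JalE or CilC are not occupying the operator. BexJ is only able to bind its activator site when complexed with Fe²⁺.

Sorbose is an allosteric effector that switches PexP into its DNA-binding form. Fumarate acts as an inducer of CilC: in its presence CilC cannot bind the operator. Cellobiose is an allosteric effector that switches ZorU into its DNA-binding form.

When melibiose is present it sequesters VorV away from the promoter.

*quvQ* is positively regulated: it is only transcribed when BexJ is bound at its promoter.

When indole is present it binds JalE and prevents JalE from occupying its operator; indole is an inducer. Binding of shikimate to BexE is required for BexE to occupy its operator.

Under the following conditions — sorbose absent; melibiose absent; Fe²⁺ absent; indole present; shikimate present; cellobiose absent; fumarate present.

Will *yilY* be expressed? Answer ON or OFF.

OFF

Shikimate is present, so BexE is active.
Cellobiose is absent, so ZorU is inactive.
Indole is present, so JalE is inactive.
Fumarate is present, so CilC is inactive.
Sorbose is absent, so PexP is inactive.
Melibiose is absent, so VorV is active.
With repressor BexE bound, *yilY* is not transcribed.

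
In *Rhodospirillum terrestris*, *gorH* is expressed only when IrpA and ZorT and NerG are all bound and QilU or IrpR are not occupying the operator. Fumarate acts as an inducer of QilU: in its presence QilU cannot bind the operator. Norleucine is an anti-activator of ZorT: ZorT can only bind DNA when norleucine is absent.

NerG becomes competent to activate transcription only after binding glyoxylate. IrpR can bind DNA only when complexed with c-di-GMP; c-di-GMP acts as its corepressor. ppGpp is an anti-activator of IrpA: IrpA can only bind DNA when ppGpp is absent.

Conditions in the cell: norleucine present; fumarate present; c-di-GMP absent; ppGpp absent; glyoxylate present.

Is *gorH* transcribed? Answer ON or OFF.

ppGpp is absent, so IrpA is active.
Fumarate is present, so QilU is inactive.
Norleucine is present, so ZorT is inactive.
c-di-GMP is absent, so IrpR is inactive.
Glyoxylate is present, so NerG is active.
Required activator ZorT is absent, so *gorH* is not transcribed.

OFF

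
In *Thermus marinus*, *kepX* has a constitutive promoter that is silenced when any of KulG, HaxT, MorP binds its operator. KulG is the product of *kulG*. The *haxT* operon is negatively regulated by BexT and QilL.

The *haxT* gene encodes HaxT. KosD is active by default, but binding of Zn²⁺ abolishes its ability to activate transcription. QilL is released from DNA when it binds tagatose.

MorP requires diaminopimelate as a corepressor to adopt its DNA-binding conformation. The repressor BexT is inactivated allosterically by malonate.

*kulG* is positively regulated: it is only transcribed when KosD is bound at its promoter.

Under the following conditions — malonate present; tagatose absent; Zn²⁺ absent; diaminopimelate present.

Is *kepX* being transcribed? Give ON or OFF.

OFF

Zn²⁺ is absent, so KosD is active.
No repressor is bound and KosD is active, so *kulG* is transcribed.
So KulG is produced and active.
Malonate is present, so BexT is inactive.
Tagatose is absent, so QilL is active.
With repressor QilL bound, *haxT* is not transcribed.
So HaxT is not produced.
Diaminopimelate is present, so MorP is active.
With repressor KulG bound, *kepX* is not transcribed.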